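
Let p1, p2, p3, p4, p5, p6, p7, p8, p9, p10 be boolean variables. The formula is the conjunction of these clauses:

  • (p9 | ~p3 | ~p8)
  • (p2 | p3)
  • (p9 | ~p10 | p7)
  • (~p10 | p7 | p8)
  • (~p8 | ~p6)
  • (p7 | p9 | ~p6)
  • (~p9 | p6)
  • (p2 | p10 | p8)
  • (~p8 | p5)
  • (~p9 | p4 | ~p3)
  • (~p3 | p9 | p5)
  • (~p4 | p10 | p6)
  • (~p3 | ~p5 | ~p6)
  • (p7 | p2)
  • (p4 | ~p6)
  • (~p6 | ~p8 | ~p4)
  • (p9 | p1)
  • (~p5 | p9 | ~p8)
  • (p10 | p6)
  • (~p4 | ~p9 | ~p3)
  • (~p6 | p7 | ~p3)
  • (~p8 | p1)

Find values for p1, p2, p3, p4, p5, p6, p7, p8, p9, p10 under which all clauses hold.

p1 occurs only positively in the remaining clauses — set p1 = True.
p2 occurs only positively in the remaining clauses — set p2 = True.
Branch on p3: take p3 = False.
Try p4 = True.
For the remaining variables, p5 = False, p6 = True, p7 = True, p8 = False, p9 = False, p10 = False works.

p1 = 1  p2 = 1  p3 = 0  p4 = 1  p5 = 0  p6 = 1  p7 = 1  p8 = 0  p9 = 0  p10 = 0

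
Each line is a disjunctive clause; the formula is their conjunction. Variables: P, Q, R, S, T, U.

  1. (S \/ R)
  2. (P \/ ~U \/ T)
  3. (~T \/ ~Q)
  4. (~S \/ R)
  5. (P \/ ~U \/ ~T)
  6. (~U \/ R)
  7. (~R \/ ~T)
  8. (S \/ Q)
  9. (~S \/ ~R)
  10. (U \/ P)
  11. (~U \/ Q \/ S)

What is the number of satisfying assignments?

2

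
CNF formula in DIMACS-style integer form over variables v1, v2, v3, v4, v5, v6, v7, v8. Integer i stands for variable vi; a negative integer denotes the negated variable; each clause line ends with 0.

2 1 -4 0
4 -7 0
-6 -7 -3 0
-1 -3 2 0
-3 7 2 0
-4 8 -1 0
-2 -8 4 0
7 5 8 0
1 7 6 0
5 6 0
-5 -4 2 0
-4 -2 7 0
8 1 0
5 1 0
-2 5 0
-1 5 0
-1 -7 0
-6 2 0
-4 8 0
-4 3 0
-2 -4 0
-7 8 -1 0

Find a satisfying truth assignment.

Set v1 = True and propagate.
  then v5 is forced to True.
  then v7 is forced to False.
The remaining clauses are satisfied by v2 = True, v3 = True, v4 = False, v6 = True, v8 = False.
Every clause has at least one true literal under this assignment.
Check each clause:
  1. (!v4 || v2 || v1) — v1 is true.
  2. (v4 || !v7) — !v7 is true.
  3. (!v7 || !v3 || !v6) — !v7 is true.
  4. (v2 || !v1 || !v3) — v2 is true.
  5. (v2 || !v3 || v7) — v2 is true.
  6. (v8 || !v1 || !v4) — !v4 is true.
  7. (v4 || !v8 || !v2) — !v8 is true.
  8. (v5 || v8 || v7) — v5 is true.
  9. (v1 || v6 || v7) — v1 is true.
  10. (v6 || v5) — v5 is true.
  11. (v2 || !v4 || !v5) — v2 is true.
  12. (v7 || !v2 || !v4) — !v4 is true.
  13. (v1 || v8) — v1 is true.
  14. (v1 || v5) — v1 is true.
  15. (v5 || !v2) — v5 is true.
  16. (!v1 || v5) — v5 is true.
  17. (!v7 || !v1) — !v7 is true.
  18. (!v6 || v2) — v2 is true.
  19. (!v4 || v8) — !v4 is true.
  20. (v3 || !v4) — v3 is true.
  21. (!v2 || !v4) — !v4 is true.
  22. (!v1 || v8 || !v7) — !v7 is true.

v1 = T, v2 = T, v3 = T, v4 = F, v5 = T, v6 = T, v7 = F, v8 = F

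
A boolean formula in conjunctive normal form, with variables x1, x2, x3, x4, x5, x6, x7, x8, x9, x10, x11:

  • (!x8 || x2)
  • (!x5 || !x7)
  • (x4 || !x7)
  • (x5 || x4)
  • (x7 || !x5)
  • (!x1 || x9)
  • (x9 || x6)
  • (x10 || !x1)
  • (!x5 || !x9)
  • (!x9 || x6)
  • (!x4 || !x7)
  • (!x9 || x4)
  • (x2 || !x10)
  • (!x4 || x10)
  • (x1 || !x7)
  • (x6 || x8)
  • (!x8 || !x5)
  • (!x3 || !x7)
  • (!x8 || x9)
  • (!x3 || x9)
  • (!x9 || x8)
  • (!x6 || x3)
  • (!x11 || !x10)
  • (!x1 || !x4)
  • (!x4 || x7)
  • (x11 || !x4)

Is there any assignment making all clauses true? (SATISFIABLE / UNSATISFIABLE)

x4 = True:
  propagation gives x7=False; an empty clause results — contradiction.
x4 = False:
  propagation gives x7=False, x5=True; an empty clause results — contradiction.
Every branch closes, so no satisfying assignment exists.

UNSATISFIABLE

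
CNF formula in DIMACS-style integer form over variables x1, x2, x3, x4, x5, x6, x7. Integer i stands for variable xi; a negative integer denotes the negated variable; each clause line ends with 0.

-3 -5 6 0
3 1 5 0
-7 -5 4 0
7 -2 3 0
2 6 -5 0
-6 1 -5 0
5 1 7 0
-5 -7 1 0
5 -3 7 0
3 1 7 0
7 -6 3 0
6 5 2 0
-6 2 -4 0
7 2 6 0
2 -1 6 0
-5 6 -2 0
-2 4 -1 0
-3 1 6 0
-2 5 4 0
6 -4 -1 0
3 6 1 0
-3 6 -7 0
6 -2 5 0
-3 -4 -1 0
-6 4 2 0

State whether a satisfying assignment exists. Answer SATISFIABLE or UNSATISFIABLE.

SATISFIABLE

Set x1 = True and propagate.
Try x2 = True.
  then x4 is forced to True.
  then x6 is forced to True.
  then x3 is forced to False.
  then x7 is forced to True.
x5 is now unconstrained; take x5 = True.
Every clause has at least one true literal under this assignment.
So x1 = T, x2 = T, x3 = F, x4 = T, x5 = T, x6 = T, x7 = T is a satisfying assignment.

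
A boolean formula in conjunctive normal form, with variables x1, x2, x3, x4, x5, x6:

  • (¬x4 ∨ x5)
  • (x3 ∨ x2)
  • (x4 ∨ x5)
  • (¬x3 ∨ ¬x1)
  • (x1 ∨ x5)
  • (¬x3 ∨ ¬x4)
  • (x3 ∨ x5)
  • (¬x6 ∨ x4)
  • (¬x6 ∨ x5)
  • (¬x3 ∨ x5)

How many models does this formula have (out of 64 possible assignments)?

8

Satisfying assignments:
  x1=0 x2=0 x3=1 x4=0 x5=1 x6=0
  x1=0 x2=1 x3=0 x4=0 x5=1 x6=0
  x1=0 x2=1 x3=0 x4=1 x5=1 x6=0
  x1=0 x2=1 x3=0 x4=1 x5=1 x6=1
  x1=0 x2=1 x3=1 x4=0 x5=1 x6=0
  x1=1 x2=1 x3=0 x4=0 x5=1 x6=0
  x1=1 x2=1 x3=0 x4=1 x5=1 x6=0
  x1=1 x2=1 x3=0 x4=1 x5=1 x6=1
That's 8 in total.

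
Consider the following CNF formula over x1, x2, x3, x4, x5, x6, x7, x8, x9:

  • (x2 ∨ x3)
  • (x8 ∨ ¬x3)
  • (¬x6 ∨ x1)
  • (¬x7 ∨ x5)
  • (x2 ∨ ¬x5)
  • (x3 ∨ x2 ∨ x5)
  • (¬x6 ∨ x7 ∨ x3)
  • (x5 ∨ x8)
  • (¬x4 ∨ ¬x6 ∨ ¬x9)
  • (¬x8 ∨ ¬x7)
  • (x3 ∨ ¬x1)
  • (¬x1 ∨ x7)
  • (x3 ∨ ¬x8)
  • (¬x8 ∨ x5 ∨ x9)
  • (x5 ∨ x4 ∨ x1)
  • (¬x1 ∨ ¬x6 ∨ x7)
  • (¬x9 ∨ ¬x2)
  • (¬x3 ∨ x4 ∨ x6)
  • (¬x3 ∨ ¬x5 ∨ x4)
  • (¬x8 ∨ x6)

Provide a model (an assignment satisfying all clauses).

Branch on x1: take x1 = False.
  then x6 is forced to False.
  then x8 is forced to False.
  then x3 is forced to False.
  then x2 is forced to True.
  then x5 is forced to True.
  then x9 is forced to False.
x4, x7 are now unconstrained; take x4 = True, x7 = False.

x1=F  x2=T  x3=F  x4=T  x5=T  x6=F  x7=F  x8=F  x9=F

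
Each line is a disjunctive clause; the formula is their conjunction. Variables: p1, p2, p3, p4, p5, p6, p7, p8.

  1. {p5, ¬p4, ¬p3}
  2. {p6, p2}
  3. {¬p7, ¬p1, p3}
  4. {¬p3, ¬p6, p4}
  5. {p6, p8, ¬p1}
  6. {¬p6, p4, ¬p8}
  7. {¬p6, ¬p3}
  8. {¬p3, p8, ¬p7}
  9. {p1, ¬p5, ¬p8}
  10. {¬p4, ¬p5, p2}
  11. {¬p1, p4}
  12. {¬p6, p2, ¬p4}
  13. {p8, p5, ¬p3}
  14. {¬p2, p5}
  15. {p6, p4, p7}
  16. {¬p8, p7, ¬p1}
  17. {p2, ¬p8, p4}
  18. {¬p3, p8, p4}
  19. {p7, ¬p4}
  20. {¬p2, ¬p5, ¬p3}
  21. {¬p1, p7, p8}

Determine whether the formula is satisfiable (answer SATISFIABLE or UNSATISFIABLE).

Branch on p1: take p1 = False.
Try p2 = True.
  then p5 is forced to True.
  then p8 is forced to False.
  then p3 is forced to False.
Set p4 = True and propagate.
  then p7 is forced to True.
p6 is now unconstrained; take p6 = True.
So p1 = F  p2 = T  p3 = F  p4 = T  p5 = T  p6 = T  p7 = T  p8 = F is a satisfying assignment.

SATISFIABLE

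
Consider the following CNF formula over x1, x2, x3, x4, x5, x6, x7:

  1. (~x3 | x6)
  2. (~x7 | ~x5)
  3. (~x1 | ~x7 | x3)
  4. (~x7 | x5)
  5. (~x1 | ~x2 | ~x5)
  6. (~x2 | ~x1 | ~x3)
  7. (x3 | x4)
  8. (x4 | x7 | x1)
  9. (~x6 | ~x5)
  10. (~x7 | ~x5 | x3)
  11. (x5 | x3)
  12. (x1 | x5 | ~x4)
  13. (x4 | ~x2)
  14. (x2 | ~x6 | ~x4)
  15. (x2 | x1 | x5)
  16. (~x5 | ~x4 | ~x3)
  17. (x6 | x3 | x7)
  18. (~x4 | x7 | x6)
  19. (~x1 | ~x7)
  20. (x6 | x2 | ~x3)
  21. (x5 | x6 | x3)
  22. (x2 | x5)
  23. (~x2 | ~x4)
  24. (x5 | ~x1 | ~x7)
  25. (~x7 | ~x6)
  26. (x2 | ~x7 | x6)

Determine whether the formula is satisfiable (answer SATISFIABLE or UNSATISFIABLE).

UNSATISFIABLE

x5 = True:
  propagation gives x7=False, x6=False, x3=False; an empty clause results — contradiction.
x5 = False:
  propagation gives x7=False, x3=True, x6=True, x2=True; an empty clause results — contradiction.
Every branch closes, so no satisfying assignment exists.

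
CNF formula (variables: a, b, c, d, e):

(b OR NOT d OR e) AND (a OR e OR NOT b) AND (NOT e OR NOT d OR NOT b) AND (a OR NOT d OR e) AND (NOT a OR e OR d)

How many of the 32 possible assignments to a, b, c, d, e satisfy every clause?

Split on e, then d.
  e=T, d=T: remaining (a,b,c) ∈ {(F,F,F); (F,F,T); (T,F,F); (T,F,T)} — 4.
  e=T, d=F: a, b, c free → 2^3 = 8.
  e=F, d=T: remaining (a,b,c) ∈ {(T,T,F); (T,T,T)} — 2.
  e=F, d=F: remaining (a,b,c) ∈ {(F,F,F); (F,F,T)} — 2.
Total: 4 + 8 + 2 + 2 = 16.

16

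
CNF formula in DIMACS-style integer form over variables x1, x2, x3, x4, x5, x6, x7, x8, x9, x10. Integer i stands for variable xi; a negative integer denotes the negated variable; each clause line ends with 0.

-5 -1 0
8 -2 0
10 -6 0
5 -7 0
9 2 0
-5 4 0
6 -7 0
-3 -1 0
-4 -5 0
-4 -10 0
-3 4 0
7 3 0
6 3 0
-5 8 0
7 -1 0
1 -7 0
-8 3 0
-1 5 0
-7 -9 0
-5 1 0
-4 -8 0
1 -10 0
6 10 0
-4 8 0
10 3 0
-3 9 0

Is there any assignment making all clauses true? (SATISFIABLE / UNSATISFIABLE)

UNSATISFIABLE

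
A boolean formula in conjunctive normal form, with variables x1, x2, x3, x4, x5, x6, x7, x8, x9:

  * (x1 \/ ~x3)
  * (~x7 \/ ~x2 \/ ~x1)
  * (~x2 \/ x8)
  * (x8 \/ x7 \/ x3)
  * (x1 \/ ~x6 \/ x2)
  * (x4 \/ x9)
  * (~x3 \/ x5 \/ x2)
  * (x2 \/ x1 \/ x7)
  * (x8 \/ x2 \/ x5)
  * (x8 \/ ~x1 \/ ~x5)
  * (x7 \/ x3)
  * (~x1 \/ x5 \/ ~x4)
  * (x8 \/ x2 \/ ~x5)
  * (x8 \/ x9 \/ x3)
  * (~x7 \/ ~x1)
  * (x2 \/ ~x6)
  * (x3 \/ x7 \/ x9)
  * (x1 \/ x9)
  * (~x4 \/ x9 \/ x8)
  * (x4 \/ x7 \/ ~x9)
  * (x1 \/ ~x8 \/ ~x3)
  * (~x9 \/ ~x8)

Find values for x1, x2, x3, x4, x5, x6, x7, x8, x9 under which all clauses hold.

x1 = 1  x2 = 1  x3 = 1  x4 = 1  x5 = 1  x6 = 1  x7 = 0  x8 = 1  x9 = 0

Check each clause:
  1. (x1 \/ ~x3) — x1 is true.
  2. (~x7 \/ ~x2 \/ ~x1) — ~x7 is true.
  3. (~x2 \/ x8) — x8 is true.
  4. (x3 \/ x7 \/ x8) — x8 is true.
  5. (x2 \/ ~x6 \/ x1) — x1 is true.
  6. (x9 \/ x4) — x4 is true.
  7. (x2 \/ x5 \/ ~x3) — x2 is true.
  8. (x7 \/ x1 \/ x2) — x1 is true.
  9. (x8 \/ x2 \/ x5) — x8 is true.
  10. (~x1 \/ ~x5 \/ x8) — x8 is true.
  11. (x7 \/ x3) — x3 is true.
  12. (x5 \/ ~x4 \/ ~x1) — x5 is true.
  13. (x2 \/ x8 \/ ~x5) — x8 is true.
  14. (x3 \/ x8 \/ x9) — x8 is true.
  15. (~x7 \/ ~x1) — ~x7 is true.
  16. (~x6 \/ x2) — x2 is true.
  17. (x3 \/ x9 \/ x7) — x3 is true.
  18. (x9 \/ x1) — x1 is true.
  19. (x9 \/ x8 \/ ~x4) — x8 is true.
  20. (x4 \/ x7 \/ ~x9) — x4 is true.
  21. (~x3 \/ ~x8 \/ x1) — x1 is true.
  22. (~x9 \/ ~x8) — ~x9 is true.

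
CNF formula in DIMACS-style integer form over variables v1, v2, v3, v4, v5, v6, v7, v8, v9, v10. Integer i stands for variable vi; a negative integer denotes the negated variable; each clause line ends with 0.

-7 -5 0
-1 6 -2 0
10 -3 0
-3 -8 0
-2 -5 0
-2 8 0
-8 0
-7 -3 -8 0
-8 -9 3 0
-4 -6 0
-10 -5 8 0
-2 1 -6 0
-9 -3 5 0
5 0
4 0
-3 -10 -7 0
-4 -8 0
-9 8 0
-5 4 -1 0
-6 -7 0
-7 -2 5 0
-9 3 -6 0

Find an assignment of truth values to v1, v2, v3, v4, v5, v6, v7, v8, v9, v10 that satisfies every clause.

v1=False, v2=False, v3=False, v4=True, v5=True, v6=False, v7=False, v8=False, v9=False, v10=False

Check each clause:
  1. (¬v5 ∨ ¬v7) — ¬v7 is true.
  2. (¬v1 ∨ ¬v2 ∨ v6) — ¬v2 is true.
  3. (v10 ∨ ¬v3) — ¬v3 is true.
  4. (¬v3 ∨ ¬v8) — ¬v8 is true.
  5. (¬v5 ∨ ¬v2) — ¬v2 is true.
  6. (v8 ∨ ¬v2) — ¬v2 is true.
  7. (¬v8) — ¬v8 is true.
  8. (¬v3 ∨ ¬v8 ∨ ¬v7) — ¬v8 is true.
  9. (¬v9 ∨ v3 ∨ ¬v8) — ¬v8 is true.
  10. (¬v6 ∨ ¬v4) — ¬v6 is true.
  11. (¬v10 ∨ v8 ∨ ¬v5) — ¬v10 is true.
  12. (v1 ∨ ¬v2 ∨ ¬v6) — ¬v6 is true.
  13. (¬v3 ∨ ¬v9 ∨ v5) — ¬v3 is true.
  14. (v5) — v5 is true.
  15. (v4) — v4 is true.
  16. (¬v3 ∨ ¬v7 ∨ ¬v10) — ¬v7 is true.
  17. (¬v8 ∨ ¬v4) — ¬v8 is true.
  18. (v8 ∨ ¬v9) — ¬v9 is true.
  19. (¬v1 ∨ ¬v5 ∨ v4) — v4 is true.
  20. (¬v6 ∨ ¬v7) — ¬v7 is true.
  21. (v5 ∨ ¬v7 ∨ ¬v2) — ¬v7 is true.
  22. (¬v9 ∨ ¬v6 ∨ v3) — ¬v6 is true.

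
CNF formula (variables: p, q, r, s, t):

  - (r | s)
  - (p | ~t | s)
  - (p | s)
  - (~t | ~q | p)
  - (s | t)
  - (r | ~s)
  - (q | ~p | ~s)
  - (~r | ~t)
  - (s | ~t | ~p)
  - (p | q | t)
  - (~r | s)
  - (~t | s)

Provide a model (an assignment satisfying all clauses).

p=True, q=True, r=True, s=True, t=False

Check each clause:
  1. (s | r) — r is true.
  2. (s | ~t | p) — p is true.
  3. (p | s) — p is true.
  4. (p | ~q | ~t) — p is true.
  5. (s | t) — s is true.
  6. (~s | r) — r is true.
  7. (~p | ~s | q) — q is true.
  8. (~r | ~t) — ~t is true.
  9. (s | ~p | ~t) — ~t is true.
  10. (t | p | q) — p is true.
  11. (~r | s) — s is true.
  12. (~t | s) — ~t is true.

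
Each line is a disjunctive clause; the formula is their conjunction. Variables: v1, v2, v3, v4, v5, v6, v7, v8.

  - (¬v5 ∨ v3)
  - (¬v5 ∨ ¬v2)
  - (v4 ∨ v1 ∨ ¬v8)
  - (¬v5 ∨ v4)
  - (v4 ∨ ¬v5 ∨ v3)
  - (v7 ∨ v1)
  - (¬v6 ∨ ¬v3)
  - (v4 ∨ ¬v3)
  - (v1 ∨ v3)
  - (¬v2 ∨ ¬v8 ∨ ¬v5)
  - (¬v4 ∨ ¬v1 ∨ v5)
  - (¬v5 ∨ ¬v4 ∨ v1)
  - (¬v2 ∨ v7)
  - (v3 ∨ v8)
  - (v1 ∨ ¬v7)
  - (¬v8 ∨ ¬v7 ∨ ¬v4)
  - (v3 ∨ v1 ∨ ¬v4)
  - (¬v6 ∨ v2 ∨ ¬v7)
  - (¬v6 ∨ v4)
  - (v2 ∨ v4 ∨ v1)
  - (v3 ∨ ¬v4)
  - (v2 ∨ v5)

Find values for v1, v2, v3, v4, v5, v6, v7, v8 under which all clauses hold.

v1=T, v2=F, v3=T, v4=T, v5=T, v6=F, v7=F, v8=F

Check each clause:
  1. (¬v5 ∨ v3) — v3 is true.
  2. (¬v5 ∨ ¬v2) — ¬v2 is true.
  3. (¬v8 ∨ v1 ∨ v4) — ¬v8 is true.
  4. (¬v5 ∨ v4) — v4 is true.
  5. (¬v5 ∨ v3 ∨ v4) — v3 is true.
  6. (v1 ∨ v7) — v1 is true.
  7. (¬v6 ∨ ¬v3) — ¬v6 is true.
  8. (v4 ∨ ¬v3) — v4 is true.
  9. (v3 ∨ v1) — v1 is true.
  10. (¬v8 ∨ ¬v2 ∨ ¬v5) — ¬v8 is true.
  11. (¬v4 ∨ v5 ∨ ¬v1) — v5 is true.
  12. (¬v4 ∨ v1 ∨ ¬v5) — v1 is true.
  13. (¬v2 ∨ v7) — ¬v2 is true.
  14. (v8 ∨ v3) — v3 is true.
  15. (v1 ∨ ¬v7) — ¬v7 is true.
  16. (¬v4 ∨ ¬v7 ∨ ¬v8) — ¬v8 is true.
  17. (v3 ∨ ¬v4 ∨ v1) — v1 is true.
  18. (¬v7 ∨ v2 ∨ ¬v6) — ¬v7 is true.
  19. (¬v6 ∨ v4) — ¬v6 is true.
  20. (v2 ∨ v4 ∨ v1) — v1 is true.
  21. (v3 ∨ ¬v4) — v3 is true.
  22. (v5 ∨ v2) — v5 is true.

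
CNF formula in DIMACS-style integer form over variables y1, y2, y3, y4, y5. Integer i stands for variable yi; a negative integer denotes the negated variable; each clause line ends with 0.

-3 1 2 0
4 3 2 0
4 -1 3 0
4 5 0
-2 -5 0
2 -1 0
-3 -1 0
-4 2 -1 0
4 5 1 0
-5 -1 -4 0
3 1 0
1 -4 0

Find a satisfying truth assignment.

y1=T, y2=T, y3=F, y4=T, y5=F

Try y1 = True.
  then y2 is forced to True.
  then y5 is forced to False.
  then y4 is forced to True.
  then y3 is forced to False.
Every clause has at least one true literal under this assignment.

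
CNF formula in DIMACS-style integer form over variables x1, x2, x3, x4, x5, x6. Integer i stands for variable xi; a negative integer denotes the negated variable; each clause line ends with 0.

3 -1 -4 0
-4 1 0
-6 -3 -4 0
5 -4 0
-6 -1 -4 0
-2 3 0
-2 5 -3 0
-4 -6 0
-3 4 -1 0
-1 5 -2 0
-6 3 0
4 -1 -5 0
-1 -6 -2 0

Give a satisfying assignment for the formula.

x2 occurs only negated in the remaining clauses — set x2 = False.
x6 occurs only negated in the remaining clauses — set x6 = False.
Branch on x1: take x1 = False.
  then x4 is forced to False.
x3, x5 are now unconstrained; take x3 = False, x5 = True.
Every clause has at least one true literal under this assignment.

x1=F, x2=F, x3=F, x4=F, x5=T, x6=F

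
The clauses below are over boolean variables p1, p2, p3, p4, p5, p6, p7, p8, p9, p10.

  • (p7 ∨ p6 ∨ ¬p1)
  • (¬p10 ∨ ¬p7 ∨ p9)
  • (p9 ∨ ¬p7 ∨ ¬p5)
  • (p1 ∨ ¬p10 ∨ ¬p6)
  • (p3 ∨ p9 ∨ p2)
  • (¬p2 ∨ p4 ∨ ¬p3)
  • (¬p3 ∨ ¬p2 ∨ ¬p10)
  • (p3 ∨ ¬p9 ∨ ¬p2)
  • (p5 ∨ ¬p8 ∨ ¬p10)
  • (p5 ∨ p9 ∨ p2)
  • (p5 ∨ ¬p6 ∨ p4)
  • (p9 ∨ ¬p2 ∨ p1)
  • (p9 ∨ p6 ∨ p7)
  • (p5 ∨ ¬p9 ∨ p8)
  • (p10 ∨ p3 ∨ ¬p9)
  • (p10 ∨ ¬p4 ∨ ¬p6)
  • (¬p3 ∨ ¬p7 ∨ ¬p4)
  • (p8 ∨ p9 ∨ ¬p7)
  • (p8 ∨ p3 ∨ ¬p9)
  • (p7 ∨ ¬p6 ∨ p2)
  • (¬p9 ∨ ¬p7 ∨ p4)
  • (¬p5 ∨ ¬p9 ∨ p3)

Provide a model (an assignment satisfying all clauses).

p1=F, p2=F, p3=T, p4=F, p5=T, p6=F, p7=F, p8=F, p9=T, p10=F

Branch on p1: take p1 = False.
Branch on p2: take p2 = False.
For the remaining variables, p3 = True, p4 = False, p5 = True, p6 = False, p7 = False, p8 = False, p9 = True, p10 = False works.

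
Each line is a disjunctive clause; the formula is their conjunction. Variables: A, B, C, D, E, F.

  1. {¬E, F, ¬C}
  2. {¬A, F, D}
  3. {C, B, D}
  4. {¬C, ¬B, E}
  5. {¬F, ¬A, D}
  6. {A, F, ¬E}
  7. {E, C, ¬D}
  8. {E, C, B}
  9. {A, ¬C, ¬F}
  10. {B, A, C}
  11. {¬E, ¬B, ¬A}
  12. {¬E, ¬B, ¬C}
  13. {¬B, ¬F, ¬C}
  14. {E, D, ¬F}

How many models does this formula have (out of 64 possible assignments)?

Case analysis on C and E:
  C=1, E=1: remaining (A,B,D,F) ∈ {(1,0,1,1)} — 1.
  C=1, E=0: remaining (A,B,D,F) ∈ {(0,0,0,0); (0,0,1,0); (1,0,1,0); (1,0,1,1)} — 4.
  C=0, E=1: remaining (A,B,D,F) ∈ {(0,1,0,1); (0,1,1,1); (1,0,1,0); (1,0,1,1)} — 4.
  C=0, E=0: remaining (A,B,D,F) ∈ {(0,1,0,0)} — 1.
Total: 1 + 4 + 4 + 1 = 10.

10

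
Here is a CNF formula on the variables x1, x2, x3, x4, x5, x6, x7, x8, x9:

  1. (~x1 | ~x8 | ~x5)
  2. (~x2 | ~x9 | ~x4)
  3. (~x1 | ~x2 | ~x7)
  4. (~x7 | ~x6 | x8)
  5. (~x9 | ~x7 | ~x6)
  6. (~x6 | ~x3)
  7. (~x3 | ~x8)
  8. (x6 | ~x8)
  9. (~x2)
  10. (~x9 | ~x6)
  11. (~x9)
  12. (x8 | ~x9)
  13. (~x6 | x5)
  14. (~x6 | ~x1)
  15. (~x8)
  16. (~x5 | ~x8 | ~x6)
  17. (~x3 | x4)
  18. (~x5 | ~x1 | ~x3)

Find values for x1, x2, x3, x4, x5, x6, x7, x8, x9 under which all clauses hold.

x1=False  x2=False  x3=False  x4=True  x5=False  x6=False  x7=False  x8=False  x9=False

The clause (~x2) is unit: x2 must be False.
(~x9) is a unit clause, so x9 = False.
(~x8) is a unit clause, so x8 = False.
Pure literal: x1 appears only negated; assign x1 = False.
Pure literal: x3 appears only negated; assign x3 = False.
Branch on x5: take x5 = False.
  then x6 is forced to False.
x4, x7 are now unconstrained; take x4 = True, x7 = False.
Every clause has at least one true literal under this assignment.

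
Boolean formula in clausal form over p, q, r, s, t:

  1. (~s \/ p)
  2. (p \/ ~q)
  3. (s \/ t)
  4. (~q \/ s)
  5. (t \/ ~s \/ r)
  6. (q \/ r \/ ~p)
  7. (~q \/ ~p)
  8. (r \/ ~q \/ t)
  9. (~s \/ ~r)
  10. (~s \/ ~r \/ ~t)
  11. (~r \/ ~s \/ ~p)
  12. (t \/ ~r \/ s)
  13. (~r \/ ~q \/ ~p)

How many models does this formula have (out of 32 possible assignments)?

The models are:
  p=F q=F r=F s=F t=T
  p=F q=F r=T s=F t=T
  p=T q=F r=T s=F t=T
That's 3 in total.

3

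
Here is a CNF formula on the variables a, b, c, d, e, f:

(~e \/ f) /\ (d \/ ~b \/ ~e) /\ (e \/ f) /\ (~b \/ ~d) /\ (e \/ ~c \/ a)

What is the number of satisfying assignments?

17

Split on e, then b.
  e=T, b=T: a clause becomes empty — 0.
  e=T, b=F: forces f=T; a, c, d free → 2^3 = 8.
  e=F, b=T: remaining (a,c,d,f) ∈ {(F,F,F,T); (T,F,F,T); (T,T,F,T)} — 3.
  e=F, b=F: d free; 3 ways for (a,c,f) × 2^1 = 6.
Total: 0 + 8 + 3 + 6 = 17.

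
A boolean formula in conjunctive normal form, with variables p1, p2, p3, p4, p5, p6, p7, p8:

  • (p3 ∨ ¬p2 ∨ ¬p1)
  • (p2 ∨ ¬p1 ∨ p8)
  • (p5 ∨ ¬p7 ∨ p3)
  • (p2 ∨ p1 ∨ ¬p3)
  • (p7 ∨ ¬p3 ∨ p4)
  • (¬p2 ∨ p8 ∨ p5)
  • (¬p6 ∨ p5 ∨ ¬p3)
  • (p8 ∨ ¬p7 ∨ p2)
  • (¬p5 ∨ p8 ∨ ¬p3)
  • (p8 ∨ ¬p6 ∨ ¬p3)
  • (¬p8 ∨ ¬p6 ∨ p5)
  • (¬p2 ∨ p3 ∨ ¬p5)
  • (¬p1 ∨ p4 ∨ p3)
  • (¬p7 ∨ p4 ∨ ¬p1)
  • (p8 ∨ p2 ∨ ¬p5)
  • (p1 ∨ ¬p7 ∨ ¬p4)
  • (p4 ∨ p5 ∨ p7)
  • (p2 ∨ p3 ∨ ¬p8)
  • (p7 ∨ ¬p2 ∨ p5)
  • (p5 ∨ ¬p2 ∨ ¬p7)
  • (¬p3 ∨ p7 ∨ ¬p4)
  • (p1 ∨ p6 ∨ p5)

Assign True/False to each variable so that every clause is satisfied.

p1=1  p2=1  p3=1  p4=1  p5=1  p6=0  p7=1  p8=1

Check each clause:
  1. (p3 ∨ ¬p2 ∨ ¬p1) — p3 is true.
  2. (p8 ∨ ¬p1 ∨ p2) — p8 is true.
  3. (p5 ∨ p3 ∨ ¬p7) — p3 is true.
  4. (¬p3 ∨ p1 ∨ p2) — p1 is true.
  5. (¬p3 ∨ p7 ∨ p4) — p4 is true.
  6. (p8 ∨ ¬p2 ∨ p5) — p8 is true.
  7. (¬p3 ∨ ¬p6 ∨ p5) — ¬p6 is true.
  8. (p2 ∨ p8 ∨ ¬p7) — p8 is true.
  9. (¬p3 ∨ ¬p5 ∨ p8) — p8 is true.
  10. (p8 ∨ ¬p6 ∨ ¬p3) — p8 is true.
  11. (¬p8 ∨ p5 ∨ ¬p6) — ¬p6 is true.
  12. (¬p5 ∨ p3 ∨ ¬p2) — p3 is true.
  13. (p3 ∨ p4 ∨ ¬p1) — p3 is true.
  14. (¬p1 ∨ p4 ∨ ¬p7) — p4 is true.
  15. (p8 ∨ p2 ∨ ¬p5) — p8 is true.
  16. (¬p4 ∨ ¬p7 ∨ p1) — p1 is true.
  17. (p4 ∨ p5 ∨ p7) — p4 is true.
  18. (¬p8 ∨ p3 ∨ p2) — p2 is true.
  19. (¬p2 ∨ p7 ∨ p5) — p5 is true.
  20. (p5 ∨ ¬p2 ∨ ¬p7) — p5 is true.
  21. (¬p4 ∨ ¬p3 ∨ p7) — p7 is true.
  22. (p6 ∨ p5 ∨ p1) — p1 is true.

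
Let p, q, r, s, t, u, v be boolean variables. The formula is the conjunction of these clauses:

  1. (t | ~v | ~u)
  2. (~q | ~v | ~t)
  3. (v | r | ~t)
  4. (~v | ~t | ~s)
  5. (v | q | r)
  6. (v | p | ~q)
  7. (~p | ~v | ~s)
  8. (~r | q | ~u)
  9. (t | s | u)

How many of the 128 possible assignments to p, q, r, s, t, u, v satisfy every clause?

26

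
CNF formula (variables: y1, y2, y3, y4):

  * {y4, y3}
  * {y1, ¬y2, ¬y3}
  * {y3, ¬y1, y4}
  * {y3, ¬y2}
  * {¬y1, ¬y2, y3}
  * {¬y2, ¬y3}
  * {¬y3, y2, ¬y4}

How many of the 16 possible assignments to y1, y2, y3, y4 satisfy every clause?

4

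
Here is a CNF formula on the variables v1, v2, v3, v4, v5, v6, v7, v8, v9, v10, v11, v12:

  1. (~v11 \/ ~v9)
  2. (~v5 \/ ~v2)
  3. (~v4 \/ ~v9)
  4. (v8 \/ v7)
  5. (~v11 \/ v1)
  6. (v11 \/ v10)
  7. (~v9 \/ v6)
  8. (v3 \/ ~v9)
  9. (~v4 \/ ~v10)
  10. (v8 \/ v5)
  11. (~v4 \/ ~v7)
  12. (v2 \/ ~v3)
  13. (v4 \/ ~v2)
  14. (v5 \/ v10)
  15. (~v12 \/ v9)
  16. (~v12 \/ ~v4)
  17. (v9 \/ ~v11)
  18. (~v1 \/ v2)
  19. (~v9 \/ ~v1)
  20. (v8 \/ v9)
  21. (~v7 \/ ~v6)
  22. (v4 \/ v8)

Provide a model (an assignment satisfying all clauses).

v1 = F, v2 = F, v3 = F, v4 = F, v5 = T, v6 = F, v7 = F, v8 = T, v9 = F, v10 = T, v11 = F, v12 = F

Check each clause:
  1. (~v9 \/ ~v11) — ~v11 is true.
  2. (~v2 \/ ~v5) — ~v2 is true.
  3. (~v9 \/ ~v4) — ~v4 is true.
  4. (v7 \/ v8) — v8 is true.
  5. (~v11 \/ v1) — ~v11 is true.
  6. (v11 \/ v10) — v10 is true.
  7. (v6 \/ ~v9) — ~v9 is true.
  8. (v3 \/ ~v9) — ~v9 is true.
  9. (~v10 \/ ~v4) — ~v4 is true.
  10. (v5 \/ v8) — v8 is true.
  11. (~v4 \/ ~v7) — ~v7 is true.
  12. (v2 \/ ~v3) — ~v3 is true.
  13. (~v2 \/ v4) — ~v2 is true.
  14. (v5 \/ v10) — v10 is true.
  15. (v9 \/ ~v12) — ~v12 is true.
  16. (~v4 \/ ~v12) — ~v4 is true.
  17. (~v11 \/ v9) — ~v11 is true.
  18. (~v1 \/ v2) — ~v1 is true.
  19. (~v9 \/ ~v1) — ~v1 is true.
  20. (v8 \/ v9) — v8 is true.
  21. (~v6 \/ ~v7) — ~v7 is true.
  22. (v8 \/ v4) — v8 is true.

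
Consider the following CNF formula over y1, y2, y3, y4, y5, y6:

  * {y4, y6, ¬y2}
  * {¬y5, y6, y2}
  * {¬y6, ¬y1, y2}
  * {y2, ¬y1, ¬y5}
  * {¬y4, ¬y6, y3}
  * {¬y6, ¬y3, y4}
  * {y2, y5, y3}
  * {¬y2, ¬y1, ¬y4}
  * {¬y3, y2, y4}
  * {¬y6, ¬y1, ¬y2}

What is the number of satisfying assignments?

13

Case analysis on y2 and y6:
  y2=1, y6=1: remaining (y1,y3,y4,y5) ∈ {(0,0,0,0); (0,0,0,1); (0,1,1,0); (0,1,1,1)} — 4.
  y2=1, y6=0: remaining (y1,y3,y4,y5) ∈ {(0,0,1,0); (0,0,1,1); (0,1,1,0); (0,1,1,1)} — 4.
  y2=0, y6=1: remaining (y1,y3,y4,y5) ∈ {(0,0,0,1); (0,1,1,0); (0,1,1,1)} — 3.
  y2=0, y6=0: remaining (y1,y3,y4,y5) ∈ {(0,1,1,0); (1,1,1,0)} — 2.
Total: 4 + 4 + 3 + 2 = 13.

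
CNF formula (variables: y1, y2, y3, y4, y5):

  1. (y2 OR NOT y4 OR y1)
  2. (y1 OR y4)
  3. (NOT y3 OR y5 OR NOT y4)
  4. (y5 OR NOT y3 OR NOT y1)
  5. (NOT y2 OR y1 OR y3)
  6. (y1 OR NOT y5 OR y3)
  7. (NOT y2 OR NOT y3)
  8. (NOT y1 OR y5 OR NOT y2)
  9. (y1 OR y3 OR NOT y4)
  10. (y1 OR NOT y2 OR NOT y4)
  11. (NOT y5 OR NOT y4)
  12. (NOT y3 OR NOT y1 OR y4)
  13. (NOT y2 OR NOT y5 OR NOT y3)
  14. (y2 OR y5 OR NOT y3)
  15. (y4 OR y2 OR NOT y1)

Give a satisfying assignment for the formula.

y1=True, y2=True, y3=False, y4=False, y5=True

Check each clause:
  1. (y1 OR y2 OR NOT y4) — y1 is true.
  2. (y1 OR y4) — y1 is true.
  3. (y5 OR NOT y4 OR NOT y3) — NOT y3 is true.
  4. (NOT y3 OR NOT y1 OR y5) — y5 is true.
  5. (y1 OR y3 OR NOT y2) — y1 is true.
  6. (NOT y5 OR y1 OR y3) — y1 is true.
  7. (NOT y3 OR NOT y2) — NOT y3 is true.
  8. (NOT y1 OR y5 OR NOT y2) — y5 is true.
  9. (y1 OR y3 OR NOT y4) — y1 is true.
  10. (NOT y2 OR NOT y4 OR y1) — y1 is true.
  11. (NOT y4 OR NOT y5) — NOT y4 is true.
  12. (NOT y3 OR y4 OR NOT y1) — NOT y3 is true.
  13. (NOT y2 OR NOT y5 OR NOT y3) — NOT y3 is true.
  14. (y5 OR NOT y3 OR y2) — y5 is true.
  15. (y2 OR y4 OR NOT y1) — y2 is true.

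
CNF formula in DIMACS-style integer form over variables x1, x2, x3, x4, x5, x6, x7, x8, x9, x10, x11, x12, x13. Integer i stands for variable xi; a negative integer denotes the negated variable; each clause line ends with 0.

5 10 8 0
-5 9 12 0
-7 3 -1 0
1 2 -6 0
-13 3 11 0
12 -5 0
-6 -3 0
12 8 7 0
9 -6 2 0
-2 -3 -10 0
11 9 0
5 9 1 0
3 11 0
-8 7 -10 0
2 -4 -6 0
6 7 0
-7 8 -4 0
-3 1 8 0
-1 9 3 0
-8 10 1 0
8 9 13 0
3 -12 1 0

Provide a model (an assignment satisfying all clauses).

Pure literal: x4 appears only negated; assign x4 = False.
x9 occurs only positively in the remaining clauses — set x9 = True.
Try x1 = True.
Branch on x2: take x2 = False.
Set x3 = True and propagate.
  then x6 is forced to False.
  then x7 is forced to True.
For the remaining variables, x5 = True, x8 = True, x10 = False, x11 = False, x12 = True, x13 = False works.
Every clause has at least one true literal under this assignment.
Check each clause:
  1. (x5 || x10 || x8) — x8 is true.
  2. (x9 || !x5 || x12) — x9 is true.
  3. (!x1 || x3 || !x7) — x3 is true.
  4. (x1 || x2 || !x6) — x1 is true.
  5. (x11 || !x13 || x3) — x3 is true.
  6. (!x5 || x12) — x12 is true.
  7. (!x3 || !x6) — !x6 is true.
  8. (x8 || x12 || x7) — x8 is true.
  9. (x9 || !x6 || x2) — x9 is true.
  10. (!x2 || !x3 || !x10) — !x10 is true.
  11. (x9 || x11) — x9 is true.
  12. (x5 || x1 || x9) — x9 is true.
  13. (x11 || x3) — x3 is true.
  14. (!x8 || !x10 || x7) — !x10 is true.
  15. (!x6 || !x4 || x2) — !x6 is true.
  16. (x6 || x7) — x7 is true.
  17. (x8 || !x7 || !x4) — x8 is true.
  18. (!x3 || x1 || x8) — x8 is true.
  19. (x9 || x3 || !x1) — x9 is true.
  20. (x10 || x1 || !x8) — x1 is true.
  21. (x9 || x8 || x13) — x8 is true.
  22. (x1 || x3 || !x12) — x1 is true.

x1 = 1, x2 = 0, x3 = 1, x4 = 0, x5 = 1, x6 = 0, x7 = 1, x8 = 1, x9 = 1, x10 = 0, x11 = 0, x12 = 1, x13 = 0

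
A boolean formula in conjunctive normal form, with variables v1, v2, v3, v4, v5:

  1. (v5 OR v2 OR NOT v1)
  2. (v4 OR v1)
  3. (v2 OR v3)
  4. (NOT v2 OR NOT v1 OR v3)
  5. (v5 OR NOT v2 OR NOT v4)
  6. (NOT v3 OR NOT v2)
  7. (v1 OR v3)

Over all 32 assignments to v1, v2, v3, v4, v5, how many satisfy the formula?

4

The models are:
  v1=F v2=F v3=T v4=T v5=F
  v1=F v2=F v3=T v4=T v5=T
  v1=T v2=F v3=T v4=F v5=T
  v1=T v2=F v3=T v4=T v5=T
That's 4 in total.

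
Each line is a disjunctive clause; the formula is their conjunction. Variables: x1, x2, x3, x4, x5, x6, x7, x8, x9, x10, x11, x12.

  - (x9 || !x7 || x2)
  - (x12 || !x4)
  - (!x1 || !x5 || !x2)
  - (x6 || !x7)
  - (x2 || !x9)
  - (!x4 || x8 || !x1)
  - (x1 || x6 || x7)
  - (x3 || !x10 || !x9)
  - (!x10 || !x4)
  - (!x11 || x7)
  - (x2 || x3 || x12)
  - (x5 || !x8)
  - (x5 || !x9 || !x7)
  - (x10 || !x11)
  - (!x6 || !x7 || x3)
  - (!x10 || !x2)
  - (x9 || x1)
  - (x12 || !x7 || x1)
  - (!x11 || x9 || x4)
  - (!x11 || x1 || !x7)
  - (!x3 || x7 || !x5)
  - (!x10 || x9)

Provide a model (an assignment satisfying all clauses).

Pure literal: x11 appears only negated; assign x11 = False.
Pure literal: x12 appears only positively; assign x12 = True.
Branch on x1: take x1 = True.
Set x2 = True and propagate.
  then x5 is forced to False.
  then x8 is forced to False.
  then x4 is forced to False.
  then x10 is forced to False.
Try x3 = False.
For the remaining variables, x6 = False, x7 = False, x9 = True works.
Every clause has at least one true literal under this assignment.

x1=True, x2=True, x3=False, x4=False, x5=False, x6=False, x7=False, x8=False, x9=True, x10=False, x11=False, x12=True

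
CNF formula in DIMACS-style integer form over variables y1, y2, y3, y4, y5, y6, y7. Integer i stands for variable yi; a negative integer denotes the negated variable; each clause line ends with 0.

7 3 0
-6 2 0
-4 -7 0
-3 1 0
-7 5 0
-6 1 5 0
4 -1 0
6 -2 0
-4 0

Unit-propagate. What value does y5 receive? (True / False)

(!y4) is a unit clause: y4 = False.
In (!y1 || y4), y4 is now false; !y1 must hold, so y1 = False.
In (!y3 || y1), y1 is now false; !y3 must hold, so y3 = False.
(y3 || y7): since y3 = False, the clause reduces to (y7). y7 = True.
In (!y7 || y5), !y7 is now false; y5 must hold, so y5 = True.

True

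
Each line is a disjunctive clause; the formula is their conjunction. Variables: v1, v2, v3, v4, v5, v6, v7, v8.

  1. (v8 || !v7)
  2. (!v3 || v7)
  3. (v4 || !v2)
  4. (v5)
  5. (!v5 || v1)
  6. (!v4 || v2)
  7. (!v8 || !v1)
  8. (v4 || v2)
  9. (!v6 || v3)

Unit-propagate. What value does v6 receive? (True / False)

False

Unit clause (v5) sets v5 = True.
From (!v5 || v1) and v5 = True: v1 = True.
From (!v1 || !v8) and v1 = True: v8 = False.
(!v7 || v8): since v8 = False, the clause reduces to (!v7). v7 = False.
(!v3 || v7) with v7 = False leaves only !v3, so v3 = False.
From (!v6 || v3) and v3 = False: v6 = False.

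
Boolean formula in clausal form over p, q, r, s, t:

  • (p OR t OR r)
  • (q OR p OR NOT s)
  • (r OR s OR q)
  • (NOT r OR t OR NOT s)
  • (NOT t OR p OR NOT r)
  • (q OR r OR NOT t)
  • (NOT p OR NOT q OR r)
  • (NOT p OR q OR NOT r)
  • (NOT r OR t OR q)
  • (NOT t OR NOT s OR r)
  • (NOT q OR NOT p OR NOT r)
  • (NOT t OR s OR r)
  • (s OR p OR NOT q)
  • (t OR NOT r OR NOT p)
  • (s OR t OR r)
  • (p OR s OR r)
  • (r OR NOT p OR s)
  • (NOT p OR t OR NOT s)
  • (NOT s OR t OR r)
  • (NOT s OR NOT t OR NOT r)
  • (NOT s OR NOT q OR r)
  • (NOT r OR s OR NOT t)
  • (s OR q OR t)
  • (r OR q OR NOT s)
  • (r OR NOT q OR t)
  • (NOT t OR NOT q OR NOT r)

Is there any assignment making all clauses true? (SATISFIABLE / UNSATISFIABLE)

UNSATISFIABLE

r = True:
  t = True:
    propagation gives p=True, q=True; an empty clause results — contradiction.
  t = False:
    propagation gives s=False, q=True, p=False; an empty clause results — contradiction.
r = False:
  s = True:
    propagation gives t=False; an empty clause results — contradiction.
  s = False:
    propagation gives q=True, p=False; an empty clause results — contradiction.
Every branch closes, so no satisfying assignment exists.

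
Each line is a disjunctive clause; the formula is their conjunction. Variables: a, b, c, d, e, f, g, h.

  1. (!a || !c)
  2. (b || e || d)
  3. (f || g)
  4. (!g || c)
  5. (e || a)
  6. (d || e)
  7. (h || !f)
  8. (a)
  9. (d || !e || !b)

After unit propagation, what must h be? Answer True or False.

True

Unit clause (a) sets a = True.
(!c || !a) with a = True leaves only !c, so c = False.
(!g || c): since c = False, the clause reduces to (!g). g = False.
(g || f) with g = False leaves only f, so f = True.
In (h || !f), !f is now false; h must hold, so h = True.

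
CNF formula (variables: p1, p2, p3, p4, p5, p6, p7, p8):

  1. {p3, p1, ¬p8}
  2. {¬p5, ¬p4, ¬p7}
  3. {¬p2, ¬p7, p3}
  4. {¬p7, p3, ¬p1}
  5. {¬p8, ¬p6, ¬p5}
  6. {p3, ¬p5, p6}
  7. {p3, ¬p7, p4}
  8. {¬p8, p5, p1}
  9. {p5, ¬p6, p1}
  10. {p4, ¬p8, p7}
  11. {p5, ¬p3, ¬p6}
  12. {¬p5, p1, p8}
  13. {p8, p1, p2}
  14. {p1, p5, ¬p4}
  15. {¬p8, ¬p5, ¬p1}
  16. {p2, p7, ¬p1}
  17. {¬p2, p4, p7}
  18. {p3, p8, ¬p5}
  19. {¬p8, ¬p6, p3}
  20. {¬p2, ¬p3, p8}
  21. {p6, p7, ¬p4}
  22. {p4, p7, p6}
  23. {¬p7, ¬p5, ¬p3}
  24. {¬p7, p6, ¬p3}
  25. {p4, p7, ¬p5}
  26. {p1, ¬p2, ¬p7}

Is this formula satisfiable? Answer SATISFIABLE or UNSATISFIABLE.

Set p1 = True and propagate.
For the remaining variables, p2 = True, p3 = False, p4 = True, p5 = False, p6 = True, p7 = False, p8 = False works.
So p1 = T, p2 = T, p3 = F, p4 = T, p5 = F, p6 = T, p7 = F, p8 = F is a satisfying assignment.

SATISFIABLE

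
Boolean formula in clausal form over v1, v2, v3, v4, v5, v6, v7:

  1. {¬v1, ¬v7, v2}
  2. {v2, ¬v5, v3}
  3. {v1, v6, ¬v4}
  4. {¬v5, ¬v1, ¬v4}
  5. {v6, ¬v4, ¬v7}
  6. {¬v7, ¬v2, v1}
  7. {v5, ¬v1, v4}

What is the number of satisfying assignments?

50

Case analysis on v1 and v4:
  v1=1, v4=1: v3 free; 5 ways for (v2,v5,v6,v7) × 2^1 = 10.
  v1=1, v4=0: v6 free; 5 ways for (v2,v3,v5,v7) × 2^1 = 10.
  v1=0, v4=1: 10 of the 32 assignments to (v2,v3,v5,v6,v7) work.
  v1=0, v4=0: v6 free; 10 ways for (v2,v3,v5,v7) × 2^1 = 20.
Total: 10 + 10 + 10 + 20 = 50.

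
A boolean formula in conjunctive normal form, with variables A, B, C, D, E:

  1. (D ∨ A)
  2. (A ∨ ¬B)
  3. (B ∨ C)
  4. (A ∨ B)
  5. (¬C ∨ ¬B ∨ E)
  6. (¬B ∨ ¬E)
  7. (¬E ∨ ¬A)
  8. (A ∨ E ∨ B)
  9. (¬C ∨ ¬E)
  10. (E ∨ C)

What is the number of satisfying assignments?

Satisfying assignments:
  A=1 B=0 C=1 D=0 E=0
  A=1 B=0 C=1 D=1 E=0
Count: 2.

2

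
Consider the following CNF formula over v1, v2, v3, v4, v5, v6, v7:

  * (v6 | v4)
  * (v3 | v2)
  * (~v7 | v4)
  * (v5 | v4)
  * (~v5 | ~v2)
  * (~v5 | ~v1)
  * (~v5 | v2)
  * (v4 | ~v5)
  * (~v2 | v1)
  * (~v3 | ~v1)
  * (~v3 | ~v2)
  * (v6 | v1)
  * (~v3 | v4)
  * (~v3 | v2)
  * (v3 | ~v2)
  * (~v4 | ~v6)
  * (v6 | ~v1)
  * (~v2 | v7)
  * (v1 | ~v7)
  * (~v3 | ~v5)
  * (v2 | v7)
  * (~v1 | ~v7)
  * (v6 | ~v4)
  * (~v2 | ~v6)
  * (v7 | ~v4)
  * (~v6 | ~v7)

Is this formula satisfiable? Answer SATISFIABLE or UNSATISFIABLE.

UNSATISFIABLE

v2 = True:
  propagation gives v5=False, v4=True, v1=True, v3=False; an empty clause results — contradiction.
v2 = False:
  propagation gives v3=True; an empty clause results — contradiction.
Every branch closes, so no satisfying assignment exists.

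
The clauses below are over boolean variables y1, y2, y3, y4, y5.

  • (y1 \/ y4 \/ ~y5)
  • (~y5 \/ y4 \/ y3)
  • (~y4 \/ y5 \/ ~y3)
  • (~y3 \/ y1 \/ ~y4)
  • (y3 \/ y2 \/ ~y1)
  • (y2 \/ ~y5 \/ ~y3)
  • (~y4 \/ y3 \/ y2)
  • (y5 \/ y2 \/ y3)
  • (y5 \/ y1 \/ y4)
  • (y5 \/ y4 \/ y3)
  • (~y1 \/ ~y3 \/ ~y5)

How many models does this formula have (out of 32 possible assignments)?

6

The models are:
  y1=F y2=T y3=F y4=T y5=F
  y1=F y2=T y3=F y4=T y5=T
  y1=T y2=F y3=T y4=F y5=F
  y1=T y2=T y3=F y4=T y5=F
  y1=T y2=T y3=F y4=T y5=T
  y1=T y2=T y3=T y4=F y5=F
Count: 6.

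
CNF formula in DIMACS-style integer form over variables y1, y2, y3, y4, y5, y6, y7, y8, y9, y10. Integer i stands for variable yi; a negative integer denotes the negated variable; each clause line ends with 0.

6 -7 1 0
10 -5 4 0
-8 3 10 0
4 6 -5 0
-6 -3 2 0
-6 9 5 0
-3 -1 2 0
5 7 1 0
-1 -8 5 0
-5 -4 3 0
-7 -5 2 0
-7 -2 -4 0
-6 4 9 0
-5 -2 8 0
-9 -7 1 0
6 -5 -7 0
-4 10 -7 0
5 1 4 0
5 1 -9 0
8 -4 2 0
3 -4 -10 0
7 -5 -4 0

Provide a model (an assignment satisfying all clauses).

Branch on y1: take y1 = True.
Set y2 = True and propagate.
For the remaining variables, y3 = False, y4 = False, y5 = False, y6 = False, y7 = False, y8 = False, y9 = True, y10 = True works.

y1=1  y2=1  y3=0  y4=0  y5=0  y6=0  y7=0  y8=0  y9=1  y10=1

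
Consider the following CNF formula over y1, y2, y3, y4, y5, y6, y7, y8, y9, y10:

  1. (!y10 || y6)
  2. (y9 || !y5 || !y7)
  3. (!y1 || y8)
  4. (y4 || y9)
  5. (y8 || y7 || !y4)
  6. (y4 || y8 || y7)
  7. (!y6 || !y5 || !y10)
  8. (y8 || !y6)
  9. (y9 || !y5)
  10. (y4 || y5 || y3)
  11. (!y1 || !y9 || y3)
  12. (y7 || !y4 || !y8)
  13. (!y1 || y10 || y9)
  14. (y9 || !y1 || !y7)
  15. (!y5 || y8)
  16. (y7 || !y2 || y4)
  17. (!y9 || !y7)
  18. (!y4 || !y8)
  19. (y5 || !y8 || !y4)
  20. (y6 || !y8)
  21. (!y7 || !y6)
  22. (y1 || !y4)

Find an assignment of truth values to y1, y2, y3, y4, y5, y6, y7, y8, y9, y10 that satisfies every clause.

y1=False, y2=False, y3=True, y4=False, y5=False, y6=True, y7=False, y8=True, y9=True, y10=True

Pure literal: y2 appears only negated; assign y2 = False.
Pure literal: y3 appears only positively; assign y3 = True.
Branch on y1: take y1 = False.
  then y4 is forced to False.
  then y9 is forced to True.
  then y7 is forced to False.
  then y8 is forced to True.
  then y6 is forced to True.
Try y5 = False.
y10 is now unconstrained; take y10 = True.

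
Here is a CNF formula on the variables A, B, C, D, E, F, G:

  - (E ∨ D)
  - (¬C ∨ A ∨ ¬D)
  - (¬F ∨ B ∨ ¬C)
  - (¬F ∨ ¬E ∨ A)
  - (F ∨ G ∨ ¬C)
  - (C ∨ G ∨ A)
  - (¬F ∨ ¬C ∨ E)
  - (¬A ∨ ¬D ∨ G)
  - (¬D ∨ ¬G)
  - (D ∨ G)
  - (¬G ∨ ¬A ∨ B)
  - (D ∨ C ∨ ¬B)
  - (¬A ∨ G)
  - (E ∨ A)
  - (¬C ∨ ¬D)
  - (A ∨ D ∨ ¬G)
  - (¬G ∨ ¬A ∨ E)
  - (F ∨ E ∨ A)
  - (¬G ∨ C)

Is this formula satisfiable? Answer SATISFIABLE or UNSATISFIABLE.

Set A = True and propagate.
  then G is forced to True.
  then D is forced to False.
  then E is forced to True.
  then B is forced to True.
  then C is forced to True.
F is now unconstrained; take F = False.
Every clause has at least one true literal under this assignment.
So A=True, B=True, C=True, D=False, E=True, F=False, G=True is a satisfying assignment.

SATISFIABLE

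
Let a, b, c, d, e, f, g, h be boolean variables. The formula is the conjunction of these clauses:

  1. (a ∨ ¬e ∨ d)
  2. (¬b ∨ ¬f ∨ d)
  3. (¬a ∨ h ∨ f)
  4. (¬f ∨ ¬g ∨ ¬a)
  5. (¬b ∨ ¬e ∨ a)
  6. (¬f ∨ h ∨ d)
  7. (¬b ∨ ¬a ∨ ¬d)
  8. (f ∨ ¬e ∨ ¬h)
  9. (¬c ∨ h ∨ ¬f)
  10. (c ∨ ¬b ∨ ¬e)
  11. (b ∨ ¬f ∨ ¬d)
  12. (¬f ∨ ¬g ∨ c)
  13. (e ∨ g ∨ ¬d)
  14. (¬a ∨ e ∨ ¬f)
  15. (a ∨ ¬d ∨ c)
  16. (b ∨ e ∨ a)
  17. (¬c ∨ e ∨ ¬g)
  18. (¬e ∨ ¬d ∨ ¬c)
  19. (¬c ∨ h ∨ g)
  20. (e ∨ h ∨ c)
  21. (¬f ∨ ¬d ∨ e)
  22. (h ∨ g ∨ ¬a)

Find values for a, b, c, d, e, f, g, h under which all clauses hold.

a=T, b=F, c=F, d=F, e=F, f=F, g=F, h=T

Set a = True and propagate.
For the remaining variables, b = False, c = False, d = False, e = False, f = False, g = False, h = True works.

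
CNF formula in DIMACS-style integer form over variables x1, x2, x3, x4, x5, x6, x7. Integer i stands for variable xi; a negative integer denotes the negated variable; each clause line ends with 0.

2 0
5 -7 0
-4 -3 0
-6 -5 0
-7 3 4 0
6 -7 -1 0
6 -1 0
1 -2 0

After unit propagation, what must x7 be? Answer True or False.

(x2) is a unit clause: x2 = True.
From (¬x2 ∨ x1) and x2 = True: x1 = True.
(x6 ∨ ¬x1) with x1 = True leaves only x6, so x6 = True.
In (¬x6 ∨ ¬x5), ¬x6 is now false; ¬x5 must hold, so x5 = False.
(¬x7 ∨ x5): since x5 = False, the clause reduces to (¬x7). x7 = False.

False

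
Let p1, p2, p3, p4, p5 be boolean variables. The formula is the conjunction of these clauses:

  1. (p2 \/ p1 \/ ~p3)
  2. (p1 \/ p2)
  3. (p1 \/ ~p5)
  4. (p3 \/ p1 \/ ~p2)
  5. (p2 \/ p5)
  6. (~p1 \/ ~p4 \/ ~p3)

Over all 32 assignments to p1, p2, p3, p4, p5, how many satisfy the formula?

11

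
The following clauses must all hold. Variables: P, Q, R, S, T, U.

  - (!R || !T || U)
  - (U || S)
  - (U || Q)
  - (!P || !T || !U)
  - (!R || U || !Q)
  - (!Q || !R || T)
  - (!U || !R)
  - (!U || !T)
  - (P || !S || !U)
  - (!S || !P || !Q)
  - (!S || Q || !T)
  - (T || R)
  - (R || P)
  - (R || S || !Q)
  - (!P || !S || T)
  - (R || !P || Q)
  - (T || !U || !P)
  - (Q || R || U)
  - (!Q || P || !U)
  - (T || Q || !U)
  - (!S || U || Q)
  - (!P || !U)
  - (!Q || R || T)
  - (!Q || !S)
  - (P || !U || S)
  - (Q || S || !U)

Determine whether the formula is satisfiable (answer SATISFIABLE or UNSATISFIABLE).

UNSATISFIABLE

U = True:
  propagation gives R=False, T=False; an empty clause results — contradiction.
U = False:
  propagation gives S=True, Q=True; an empty clause results — contradiction.
Every branch closes, so no satisfying assignment exists.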